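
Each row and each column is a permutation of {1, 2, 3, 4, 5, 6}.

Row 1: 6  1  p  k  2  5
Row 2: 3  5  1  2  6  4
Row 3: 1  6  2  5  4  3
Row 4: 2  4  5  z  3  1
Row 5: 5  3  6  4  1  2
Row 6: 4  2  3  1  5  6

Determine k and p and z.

Cell (1,3): column 3 already has {1, 2, 3, 5, 6} → 4.
Cell (1,4): row 1 already has {1, 2, 4, 5, 6} → 3.
For row 4, column 4: row 4 already has {1, 2, 3, 4, 5}; that leaves 6.

k = 3, p = 4, z = 6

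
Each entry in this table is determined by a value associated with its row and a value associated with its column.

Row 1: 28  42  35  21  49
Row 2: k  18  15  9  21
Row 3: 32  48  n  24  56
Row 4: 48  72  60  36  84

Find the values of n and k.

Each row is a constant multiple of every other row — this is a multiplication table with the headers hidden.
Row 3 is 24/21 = 8/7 times row 1, so its entry in column 3 is 35 × 8/7 = 40.
Row 2 is 9/21 = 3/7 times row 1, so its entry in column 1 is 28 × 3/7 = 12.

n = 40, k = 12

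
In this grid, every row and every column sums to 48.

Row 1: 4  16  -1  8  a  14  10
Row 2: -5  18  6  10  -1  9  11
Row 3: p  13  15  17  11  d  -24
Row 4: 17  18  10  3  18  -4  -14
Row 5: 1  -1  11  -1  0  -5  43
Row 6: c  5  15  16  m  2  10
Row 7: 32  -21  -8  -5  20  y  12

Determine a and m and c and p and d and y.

a = -3, m = 3, c = -3, p = 2, d = 14, y = 18

Row 1 has 4 + 16 − 1 + 8 + 14 + 10 = 51; the blank must be 48 − 51 = -3.
Row 7 has 32 − 21 − 8 − 5 + 20 + 12 = 30; the blank must be 48 − 30 = 18.
Column 5 has -3 − 1 + 11 + 18 + 0 + 20 = 45; the blank must be 48 − 45 = 3.
Row 6 has 5 + 15 + 16 + 3 + 2 + 10 = 51; the blank must be 48 − 51 = -3.
Column 1 has 4 − 5 + 17 + 1 − 3 + 32 = 46; the blank must be 48 − 46 = 2.
Row 3 has 2 + 13 + 15 + 17 + 11 − 24 = 34; the blank must be 48 − 34 = 14.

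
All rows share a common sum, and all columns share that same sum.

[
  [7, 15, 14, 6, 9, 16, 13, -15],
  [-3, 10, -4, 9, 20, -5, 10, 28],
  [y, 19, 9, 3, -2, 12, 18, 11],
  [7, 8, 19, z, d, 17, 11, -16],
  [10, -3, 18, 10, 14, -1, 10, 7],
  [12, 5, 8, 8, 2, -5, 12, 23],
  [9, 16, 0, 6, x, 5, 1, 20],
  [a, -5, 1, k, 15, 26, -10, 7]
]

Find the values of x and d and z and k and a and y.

x = 8, d = -1, z = 20, k = 3, a = 28, y = -5

Rows 1 and 2 both sum to 65, so that's the common total.
Row 3: 19 + 9 + 3 − 2 + 12 + 18 + 11 = 70, so its missing entry is 65 − 70 = -5.
Column 1: 7 − 3 − 5 + 7 + 10 + 12 + 9 = 37, so its missing entry is 65 − 37 = 28.
Row 7: 9 + 16 + 0 + 6 + 5 + 1 + 20 = 57, so its missing entry is 65 − 57 = 8.
Column 5: 9 + 20 − 2 + 14 + 2 + 8 + 15 = 66, so its missing entry is 65 − 66 = -1.
Row 8: 28 − 5 + 1 + 15 + 26 − 10 + 7 = 62, so its missing entry is 65 − 62 = 3.
Row 4: 7 + 8 + 19 − 1 + 17 + 11 − 16 = 45, so its missing entry is 65 − 45 = 20.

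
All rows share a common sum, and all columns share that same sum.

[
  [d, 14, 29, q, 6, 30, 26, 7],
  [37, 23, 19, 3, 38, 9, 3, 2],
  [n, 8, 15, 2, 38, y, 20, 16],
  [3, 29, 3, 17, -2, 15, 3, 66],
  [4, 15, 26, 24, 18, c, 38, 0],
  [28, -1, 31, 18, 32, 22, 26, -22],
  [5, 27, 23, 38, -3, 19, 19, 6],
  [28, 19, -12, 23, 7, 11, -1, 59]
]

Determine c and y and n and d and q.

Rows 2 and 4 both sum to 134, so that's the common total.
Column 4 has 3 + 2 + 17 + 24 + 18 + 38 + 23 = 125; the blank must be 134 − 125 = 9.
Row 1 has 14 + 29 + 9 + 6 + 30 + 26 + 7 = 121; the blank must be 134 − 121 = 13.
Column 1 has 13 + 37 + 3 + 4 + 28 + 5 + 28 = 118; the blank must be 134 − 118 = 16.
Row 5 has 4 + 15 + 26 + 24 + 18 + 38 + 0 = 125; the blank must be 134 − 125 = 9.
Row 3 has 16 + 8 + 15 + 2 + 38 + 20 + 16 = 115; the blank must be 134 − 115 = 19.

c = 9, y = 19, n = 16, d = 13, q = 9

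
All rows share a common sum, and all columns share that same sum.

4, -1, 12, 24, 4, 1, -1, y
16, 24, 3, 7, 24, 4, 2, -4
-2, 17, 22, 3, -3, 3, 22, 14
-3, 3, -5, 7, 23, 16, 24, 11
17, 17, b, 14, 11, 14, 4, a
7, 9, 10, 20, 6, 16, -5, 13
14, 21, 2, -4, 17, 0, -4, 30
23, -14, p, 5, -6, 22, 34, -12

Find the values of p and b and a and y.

Rows 2 and 3 both sum to 76, so that's the common total.
The known cells in row 1 total 43, leaving 76 − 43 = 33 for the blank.
The known cells in column 8 total 85, leaving 76 − 85 = -9 for the blank.
The known cells in row 5 total 68, leaving 76 − 68 = 8 for the blank.
The known cells in row 8 total 52, leaving 76 − 52 = 24 for the blank.

p = 24, b = 8, a = -9, y = 33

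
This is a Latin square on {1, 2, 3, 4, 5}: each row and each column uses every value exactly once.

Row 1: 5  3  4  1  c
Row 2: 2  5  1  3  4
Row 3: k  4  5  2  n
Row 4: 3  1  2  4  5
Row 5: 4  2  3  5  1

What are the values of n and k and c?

For row 3, column 1: column 1 already has {2, 3, 4, 5}; that leaves 1.
At (row 3, col 5): row 3 already has {1, 2, 4, 5}, so the value is 3.
For row 1, column 5: row 1 already has {1, 3, 4, 5}; that leaves 2.

n = 3, k = 1, c = 2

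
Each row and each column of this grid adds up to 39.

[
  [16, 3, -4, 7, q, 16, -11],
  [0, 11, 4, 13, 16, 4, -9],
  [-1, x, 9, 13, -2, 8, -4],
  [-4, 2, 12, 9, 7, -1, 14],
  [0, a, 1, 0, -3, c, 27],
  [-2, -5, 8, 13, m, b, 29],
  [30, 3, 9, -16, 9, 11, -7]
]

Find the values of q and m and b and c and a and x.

Row 1: 16 + 3 − 4 + 7 + 16 − 11 = 27, so its missing entry is 39 − 27 = 12.
Row 3: -1 + 9 + 13 − 2 + 8 − 4 = 23, so its missing entry is 39 − 23 = 16.
Column 5: 12 + 16 − 2 + 7 − 3 + 9 = 39, so its missing entry is 39 − 39 = 0.
Row 6: -2 − 5 + 8 + 13 + 0 + 29 = 43, so its missing entry is 39 − 43 = -4.
Column 6: 16 + 4 + 8 − 1 − 4 + 11 = 34, so its missing entry is 39 − 34 = 5.
Row 5: 0 + 1 + 0 − 3 + 5 + 27 = 30, so its missing entry is 39 − 30 = 9.

q = 12, m = 0, b = -4, c = 5, a = 9, x = 16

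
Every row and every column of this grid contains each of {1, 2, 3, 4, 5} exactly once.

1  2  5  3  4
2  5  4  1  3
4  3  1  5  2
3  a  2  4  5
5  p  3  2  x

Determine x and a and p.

x = 1, a = 1, p = 4

At (row 4, col 2): row 4 already has {2, 3, 4, 5}, so the value is 1.
For row 5, column 2: column 2 already has {1, 2, 3, 5}; that leaves 4.
For row 5, column 5: row 5 already has {2, 3, 4, 5}; that leaves 1.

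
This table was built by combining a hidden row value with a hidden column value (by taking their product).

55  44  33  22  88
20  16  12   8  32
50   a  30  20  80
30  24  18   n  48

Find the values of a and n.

a = 40, n = 12

Each row is a constant multiple of every other row — this is a multiplication table with the headers hidden.
Row 3 is 80/88 = 10/11 times row 1, so its entry in column 2 is 44 × 10/11 = 40.
Row 4 is 48/88 = 6/11 times row 1, so its entry in column 4 is 22 × 6/11 = 12.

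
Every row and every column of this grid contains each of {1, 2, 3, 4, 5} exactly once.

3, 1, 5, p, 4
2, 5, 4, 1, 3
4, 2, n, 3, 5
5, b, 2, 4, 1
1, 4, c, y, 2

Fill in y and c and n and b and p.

y = 5, c = 3, n = 1, b = 3, p = 2

For row 4, column 2: row 4 already has {1, 2, 4, 5}; that leaves 3.
Cell (1,4): row 1 already has {1, 3, 4, 5} → 2.
At (row 5, col 4): column 4 already has {1, 2, 3, 4}, so the value is 5.
For row 5, column 3: row 5 already has {1, 2, 4, 5}; that leaves 3.
Cell (3,3): row 3 already has {2, 3, 4, 5} → 1.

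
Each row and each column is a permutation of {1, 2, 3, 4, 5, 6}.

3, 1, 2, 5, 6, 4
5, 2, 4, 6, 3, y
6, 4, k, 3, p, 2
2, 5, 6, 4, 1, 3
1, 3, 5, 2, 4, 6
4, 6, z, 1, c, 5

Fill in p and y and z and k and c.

For row 2, column 6: row 2 already has {2, 3, 4, 5, 6}; that leaves 1.
At (row 3, col 5): row 3 is missing {1, 5} and column 5 is missing {2, 5}, so the value is 5.
At (row 6, col 5): column 5 already has {1, 3, 4, 5, 6}, so the value is 2.
At (row 3, col 3): row 3 already has {2, 3, 4, 5, 6}, so the value is 1.
At (row 6, col 3): row 6 already has {1, 2, 4, 5, 6}, so the value is 3.

p = 5, y = 1, z = 3, k = 1, c = 2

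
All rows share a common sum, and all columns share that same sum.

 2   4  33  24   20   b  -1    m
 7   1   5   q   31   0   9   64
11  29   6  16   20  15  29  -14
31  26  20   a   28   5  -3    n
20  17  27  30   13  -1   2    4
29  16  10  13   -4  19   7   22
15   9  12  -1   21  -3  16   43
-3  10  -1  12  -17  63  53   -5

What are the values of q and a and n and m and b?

Rows 3 and 5 both sum to 112, so that's the common total.
Column 6 has 0 + 15 + 5 − 1 + 19 − 3 + 63 = 98; the blank must be 112 − 98 = 14.
Row 1 has 2 + 4 + 33 + 24 + 20 + 14 − 1 = 96; the blank must be 112 − 96 = 16.
Column 8 has 16 + 64 − 14 + 4 + 22 + 43 − 5 = 130; the blank must be 112 − 130 = -18.
Row 4 has 31 + 26 + 20 + 28 + 5 − 3 − 18 = 89; the blank must be 112 − 89 = 23.
Row 2 has 7 + 1 + 5 + 31 + 0 + 9 + 64 = 117; the blank must be 112 − 117 = -5.

q = -5, a = 23, n = -18, m = 16, b = 14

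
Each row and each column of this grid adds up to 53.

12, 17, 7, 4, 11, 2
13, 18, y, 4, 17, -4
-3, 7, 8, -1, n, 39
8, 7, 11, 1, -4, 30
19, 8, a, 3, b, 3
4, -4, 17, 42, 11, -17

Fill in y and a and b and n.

The known cells in row 3 total 50, leaving 53 − 50 = 3 for the blank.
The known cells in column 5 total 38, leaving 53 − 38 = 15 for the blank.
The known cells in row 2 total 48, leaving 53 − 48 = 5 for the blank.
The known cells in row 5 total 48, leaving 53 − 48 = 5 for the blank.

y = 5, a = 5, b = 15, n = 3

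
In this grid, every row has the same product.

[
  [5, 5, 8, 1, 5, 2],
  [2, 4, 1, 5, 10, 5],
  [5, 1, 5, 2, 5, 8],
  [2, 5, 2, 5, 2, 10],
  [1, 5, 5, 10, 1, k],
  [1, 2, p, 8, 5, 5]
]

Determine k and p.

Rows 3 and 4 each multiply to 2000, so every row has product 2000.
Row 5: 1×5×5×10×1 = 250, so the missing entry is 2000 ÷ 250 = 8.
Row 6: 1×2×8×5×5 = 400, so the missing entry is 2000 ÷ 400 = 5.

k = 8, p = 5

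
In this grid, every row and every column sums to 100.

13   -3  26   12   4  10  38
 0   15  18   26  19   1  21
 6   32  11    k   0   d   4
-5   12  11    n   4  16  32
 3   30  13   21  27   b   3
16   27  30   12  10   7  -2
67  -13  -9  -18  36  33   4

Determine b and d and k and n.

Row 5: 3 + 30 + 13 + 21 + 27 + 3 = 97, so its missing entry is 100 − 97 = 3.
Column 6: 10 + 1 + 16 + 3 + 7 + 33 = 70, so its missing entry is 100 − 70 = 30.
Row 3: 6 + 32 + 11 + 0 + 30 + 4 = 83, so its missing entry is 100 − 83 = 17.
Row 4: -5 + 12 + 11 + 4 + 16 + 32 = 70, so its missing entry is 100 − 70 = 30.

b = 3, d = 30, k = 17, n = 30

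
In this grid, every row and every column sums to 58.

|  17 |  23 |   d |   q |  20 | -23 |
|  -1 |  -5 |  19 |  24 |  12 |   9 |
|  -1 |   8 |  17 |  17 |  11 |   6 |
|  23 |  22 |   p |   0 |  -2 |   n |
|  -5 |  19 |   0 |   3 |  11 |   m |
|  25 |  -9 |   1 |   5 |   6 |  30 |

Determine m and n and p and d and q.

m = 30, n = 6, p = 9, d = 12, q = 9

Column 4: 24 + 17 + 0 + 3 + 5 = 49, so its missing entry is 58 − 49 = 9.
Row 5: -5 + 19 + 0 + 3 + 11 = 28, so its missing entry is 58 − 28 = 30.
Row 1: 17 + 23 + 9 + 20 − 23 = 46, so its missing entry is 58 − 46 = 12.
Column 3: 12 + 19 + 17 + 0 + 1 = 49, so its missing entry is 58 − 49 = 9.
Row 4: 23 + 22 + 9 + 0 − 2 = 52, so its missing entry is 58 − 52 = 6.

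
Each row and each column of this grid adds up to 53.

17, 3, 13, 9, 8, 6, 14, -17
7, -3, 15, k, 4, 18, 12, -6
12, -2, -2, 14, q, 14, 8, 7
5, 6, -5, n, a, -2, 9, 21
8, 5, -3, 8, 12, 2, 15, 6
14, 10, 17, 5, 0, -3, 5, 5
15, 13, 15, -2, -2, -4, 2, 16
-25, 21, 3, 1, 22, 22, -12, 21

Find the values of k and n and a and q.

k = 6, n = 12, a = 7, q = 2

The known cells in row 3 total 51, leaving 53 − 51 = 2 for the blank.
The known cells in row 2 total 47, leaving 53 − 47 = 6 for the blank.
The known cells in column 4 total 41, leaving 53 − 41 = 12 for the blank.
The known cells in row 4 total 46, leaving 53 − 46 = 7 for the blank.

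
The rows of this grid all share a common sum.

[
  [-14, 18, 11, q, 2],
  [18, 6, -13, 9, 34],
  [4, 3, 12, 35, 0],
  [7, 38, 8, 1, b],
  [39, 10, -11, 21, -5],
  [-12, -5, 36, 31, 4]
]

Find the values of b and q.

The complete rows each total 54.
Row 4 is missing 54 − 54 = 0 (since 7 + 38 + 8 + 1 = 54).
Row 1 is missing 54 − 17 = 37 (since -14 + 18 + 11 + 2 = 17).

b = 0, q = 37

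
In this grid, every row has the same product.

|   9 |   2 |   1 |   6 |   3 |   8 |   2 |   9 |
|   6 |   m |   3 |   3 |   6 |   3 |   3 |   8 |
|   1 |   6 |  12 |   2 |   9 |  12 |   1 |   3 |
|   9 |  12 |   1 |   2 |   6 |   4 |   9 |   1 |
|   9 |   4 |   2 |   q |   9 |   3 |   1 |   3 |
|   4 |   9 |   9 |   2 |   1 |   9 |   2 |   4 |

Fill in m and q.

Rows 3 and 4 each multiply to 46656, so every row has product 46656.
Row 2: 6×3×3×6×3×3×8 = 23328, so the missing entry is 46656 ÷ 23328 = 2.
Row 5: 9×4×2×9×3×1×3 = 5832, so the missing entry is 46656 ÷ 5832 = 8.

m = 2, q = 8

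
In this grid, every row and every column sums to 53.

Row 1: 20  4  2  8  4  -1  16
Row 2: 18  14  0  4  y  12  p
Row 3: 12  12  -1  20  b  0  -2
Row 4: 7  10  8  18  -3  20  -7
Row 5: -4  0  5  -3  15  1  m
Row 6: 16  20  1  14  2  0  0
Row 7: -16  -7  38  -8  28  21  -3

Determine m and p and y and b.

Row 3 has 12 + 12 − 1 + 20 + 0 − 2 = 41; the blank must be 53 − 41 = 12.
Row 5 has -4 + 0 + 5 − 3 + 15 + 1 = 14; the blank must be 53 − 14 = 39.
Column 7 has 16 − 2 − 7 + 39 + 0 − 3 = 43; the blank must be 53 − 43 = 10.
Row 2 has 18 + 14 + 0 + 4 + 12 + 10 = 58; the blank must be 53 − 58 = -5.

m = 39, p = 10, y = -5, b = 12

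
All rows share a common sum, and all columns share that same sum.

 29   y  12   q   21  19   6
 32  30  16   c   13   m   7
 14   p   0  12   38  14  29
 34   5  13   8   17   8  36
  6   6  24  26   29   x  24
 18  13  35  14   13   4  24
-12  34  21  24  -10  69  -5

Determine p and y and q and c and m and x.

p = 14, y = 19, q = 15, c = 22, m = 1, x = 6

Rows 4 and 6 both sum to 121, so that's the common total.
Row 3: 14 + 0 + 12 + 38 + 14 + 29 = 107, so its missing entry is 121 − 107 = 14.
Column 2: 30 + 14 + 5 + 6 + 13 + 34 = 102, so its missing entry is 121 − 102 = 19.
Row 1: 29 + 19 + 12 + 21 + 19 + 6 = 106, so its missing entry is 121 − 106 = 15.
Row 5: 6 + 6 + 24 + 26 + 29 + 24 = 115, so its missing entry is 121 − 115 = 6.
Column 6: 19 + 14 + 8 + 6 + 4 + 69 = 120, so its missing entry is 121 − 120 = 1.
Row 2: 32 + 30 + 16 + 13 + 1 + 7 = 99, so its missing entry is 121 − 99 = 22.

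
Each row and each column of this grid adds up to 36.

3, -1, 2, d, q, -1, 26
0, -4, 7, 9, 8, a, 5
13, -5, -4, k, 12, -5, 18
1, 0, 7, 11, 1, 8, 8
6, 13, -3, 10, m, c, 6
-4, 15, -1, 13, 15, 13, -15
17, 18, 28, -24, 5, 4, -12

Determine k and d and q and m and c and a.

k = 7, d = 10, q = -3, m = -2, c = 6, a = 11

The known cells in row 2 total 25, leaving 36 − 25 = 11 for the blank.
The known cells in row 3 total 29, leaving 36 − 29 = 7 for the blank.
The known cells in column 4 total 26, leaving 36 − 26 = 10 for the blank.
The known cells in row 1 total 39, leaving 36 − 39 = -3 for the blank.
The known cells in column 5 total 38, leaving 36 − 38 = -2 for the blank.
The known cells in row 5 total 30, leaving 36 − 30 = 6 for the blank.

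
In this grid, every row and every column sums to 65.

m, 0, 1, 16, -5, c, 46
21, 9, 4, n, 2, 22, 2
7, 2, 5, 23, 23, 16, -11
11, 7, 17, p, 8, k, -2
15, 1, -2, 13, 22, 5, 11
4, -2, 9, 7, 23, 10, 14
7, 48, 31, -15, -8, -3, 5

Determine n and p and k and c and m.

n = 5, p = 16, k = 8, c = 7, m = 0

Column 1: 21 + 7 + 11 + 15 + 4 + 7 = 65, so its missing entry is 65 − 65 = 0.
Row 1: 0 + 0 + 1 + 16 − 5 + 46 = 58, so its missing entry is 65 − 58 = 7.
Row 2: 21 + 9 + 4 + 2 + 22 + 2 = 60, so its missing entry is 65 − 60 = 5.
Column 4: 16 + 5 + 23 + 13 + 7 − 15 = 49, so its missing entry is 65 − 49 = 16.
Row 4: 11 + 7 + 17 + 16 + 8 − 2 = 57, so its missing entry is 65 − 57 = 8.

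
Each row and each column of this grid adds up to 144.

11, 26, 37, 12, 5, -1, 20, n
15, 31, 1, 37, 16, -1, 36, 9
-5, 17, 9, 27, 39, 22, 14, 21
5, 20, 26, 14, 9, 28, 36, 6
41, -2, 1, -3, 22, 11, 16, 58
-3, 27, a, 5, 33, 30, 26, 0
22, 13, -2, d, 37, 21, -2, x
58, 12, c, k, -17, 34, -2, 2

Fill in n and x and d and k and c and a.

n = 34, x = 14, d = 41, k = 11, c = 46, a = 26

Row 1 has 11 + 26 + 37 + 12 + 5 − 1 + 20 = 110; the blank must be 144 − 110 = 34.
Column 8 has 34 + 9 + 21 + 6 + 58 + 0 + 2 = 130; the blank must be 144 − 130 = 14.
Row 7 has 22 + 13 − 2 + 37 + 21 − 2 + 14 = 103; the blank must be 144 − 103 = 41.
Column 4 has 12 + 37 + 27 + 14 − 3 + 5 + 41 = 133; the blank must be 144 − 133 = 11.
Row 8 has 58 + 12 + 11 − 17 + 34 − 2 + 2 = 98; the blank must be 144 − 98 = 46.
Row 6 has -3 + 27 + 5 + 33 + 30 + 26 + 0 = 118; the blank must be 144 − 118 = 26.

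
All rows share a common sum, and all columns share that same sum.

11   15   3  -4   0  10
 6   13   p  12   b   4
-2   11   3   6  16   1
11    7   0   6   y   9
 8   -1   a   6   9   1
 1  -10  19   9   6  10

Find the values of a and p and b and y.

a = 12, p = -2, b = 2, y = 2

Rows 1 and 3 both sum to 35, so that's the common total.
Row 4: 11 + 7 + 0 + 6 + 9 = 33, so its missing entry is 35 − 33 = 2.
Column 5: 0 + 16 + 2 + 9 + 6 = 33, so its missing entry is 35 − 33 = 2.
Row 2: 6 + 13 + 12 + 2 + 4 = 37, so its missing entry is 35 − 37 = -2.
Row 5: 8 − 1 + 6 + 9 + 1 = 23, so its missing entry is 35 − 23 = 12.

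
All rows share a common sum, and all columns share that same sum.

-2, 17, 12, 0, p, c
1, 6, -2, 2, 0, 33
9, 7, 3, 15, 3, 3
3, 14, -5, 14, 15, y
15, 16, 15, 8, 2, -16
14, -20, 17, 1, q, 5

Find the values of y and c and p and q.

Rows 2 and 3 both sum to 40, so that's the common total.
Row 6 has 14 − 20 + 17 + 1 + 5 = 17; the blank must be 40 − 17 = 23.
Column 5 has 0 + 3 + 15 + 2 + 23 = 43; the blank must be 40 − 43 = -3.
Row 4 has 3 + 14 − 5 + 14 + 15 = 41; the blank must be 40 − 41 = -1.
Row 1 has -2 + 17 + 12 + 0 − 3 = 24; the blank must be 40 − 24 = 16.

y = -1, c = 16, p = -3, q = 23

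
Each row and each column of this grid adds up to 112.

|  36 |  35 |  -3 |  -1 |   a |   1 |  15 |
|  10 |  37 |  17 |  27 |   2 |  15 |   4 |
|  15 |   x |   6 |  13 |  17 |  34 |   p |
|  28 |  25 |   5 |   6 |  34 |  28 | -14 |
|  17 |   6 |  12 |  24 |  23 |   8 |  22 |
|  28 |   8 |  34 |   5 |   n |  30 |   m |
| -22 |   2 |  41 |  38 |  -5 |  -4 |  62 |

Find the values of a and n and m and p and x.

The known cells in row 1 total 83, leaving 112 − 83 = 29 for the blank.
The known cells in column 2 total 113, leaving 112 − 113 = -1 for the blank.
The known cells in column 5 total 100, leaving 112 − 100 = 12 for the blank.
The known cells in row 3 total 84, leaving 112 − 84 = 28 for the blank.
The known cells in row 6 total 117, leaving 112 − 117 = -5 for the blank.

a = 29, n = 12, m = -5, p = 28, x = -1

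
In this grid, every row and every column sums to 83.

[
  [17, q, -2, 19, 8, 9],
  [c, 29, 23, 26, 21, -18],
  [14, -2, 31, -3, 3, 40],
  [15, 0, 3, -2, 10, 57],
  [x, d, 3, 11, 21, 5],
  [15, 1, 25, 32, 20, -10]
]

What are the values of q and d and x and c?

q = 32, d = 23, x = 20, c = 2

Row 1: 17 − 2 + 19 + 8 + 9 = 51, so its missing entry is 83 − 51 = 32.
Row 2: 29 + 23 + 26 + 21 − 18 = 81, so its missing entry is 83 − 81 = 2.
Column 1: 17 + 2 + 14 + 15 + 15 = 63, so its missing entry is 83 − 63 = 20.
Row 5: 20 + 3 + 11 + 21 + 5 = 60, so its missing entry is 83 − 60 = 23.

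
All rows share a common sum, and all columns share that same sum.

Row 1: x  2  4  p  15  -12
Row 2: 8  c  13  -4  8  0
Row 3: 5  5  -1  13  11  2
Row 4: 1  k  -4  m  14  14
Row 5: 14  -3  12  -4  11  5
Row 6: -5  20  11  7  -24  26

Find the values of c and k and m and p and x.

c = 10, k = 1, m = 9, p = 14, x = 12

Rows 3 and 5 both sum to 35, so that's the common total.
Column 1: 8 + 5 + 1 + 14 − 5 = 23, so its missing entry is 35 − 23 = 12.
Row 2: 8 + 13 − 4 + 8 + 0 = 25, so its missing entry is 35 − 25 = 10.
Column 2: 2 + 10 + 5 − 3 + 20 = 34, so its missing entry is 35 − 34 = 1.
Row 1: 12 + 2 + 4 + 15 − 12 = 21, so its missing entry is 35 − 21 = 14.
Row 4: 1 + 1 − 4 + 14 + 14 = 26, so its missing entry is 35 − 26 = 9.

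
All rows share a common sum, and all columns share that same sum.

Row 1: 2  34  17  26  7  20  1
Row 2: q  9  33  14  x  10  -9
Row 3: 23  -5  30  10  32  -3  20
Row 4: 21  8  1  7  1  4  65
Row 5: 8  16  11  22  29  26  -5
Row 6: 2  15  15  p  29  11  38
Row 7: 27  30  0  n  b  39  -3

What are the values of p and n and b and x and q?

Rows 1 and 3 both sum to 107, so that's the common total.
The known cells in column 1 total 83, leaving 107 − 83 = 24 for the blank.
The known cells in row 2 total 81, leaving 107 − 81 = 26 for the blank.
The known cells in column 5 total 124, leaving 107 − 124 = -17 for the blank.
The known cells in row 6 total 110, leaving 107 − 110 = -3 for the blank.
The known cells in row 7 total 76, leaving 107 − 76 = 31 for the blank.

p = -3, n = 31, b = -17, x = 26, q = 24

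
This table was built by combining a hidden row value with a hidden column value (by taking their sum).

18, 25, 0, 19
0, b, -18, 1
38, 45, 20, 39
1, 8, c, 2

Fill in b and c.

The difference between any two rows is the same in every column — this is an addition table with the headers hidden.
Row 2 minus row 1 is 0 − 18 = -18, so its entry in column 2 is 25 + (-18) = 7.
Row 4 minus row 1 is 1 − 18 = -17, so its entry in column 3 is 0 + (-17) = -17.

b = 7, c = -17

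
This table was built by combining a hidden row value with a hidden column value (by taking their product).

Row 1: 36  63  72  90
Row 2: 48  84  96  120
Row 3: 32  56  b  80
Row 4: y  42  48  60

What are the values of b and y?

b = 64, y = 24

Each row is a constant multiple of every other row — this is a multiplication table with the headers hidden.
Row 3 is 80/90 = 8/9 times row 1, so its entry in column 3 is 72 × 8/9 = 64.
Row 4 is 60/90 = 2/3 times row 1, so its entry in column 1 is 36 × 2/3 = 24.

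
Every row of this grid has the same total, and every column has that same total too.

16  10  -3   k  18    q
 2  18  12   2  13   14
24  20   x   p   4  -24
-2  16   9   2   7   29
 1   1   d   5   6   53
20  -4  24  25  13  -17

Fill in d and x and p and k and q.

d = -5, x = 24, p = 13, k = 14, q = 6

Rows 2 and 4 both sum to 61, so that's the common total.
The known cells in row 5 total 66, leaving 61 − 66 = -5 for the blank.
The known cells in column 6 total 55, leaving 61 − 55 = 6 for the blank.
The known cells in row 1 total 47, leaving 61 − 47 = 14 for the blank.
The known cells in column 4 total 48, leaving 61 − 48 = 13 for the blank.
The known cells in row 3 total 37, leaving 61 − 37 = 24 for the blank.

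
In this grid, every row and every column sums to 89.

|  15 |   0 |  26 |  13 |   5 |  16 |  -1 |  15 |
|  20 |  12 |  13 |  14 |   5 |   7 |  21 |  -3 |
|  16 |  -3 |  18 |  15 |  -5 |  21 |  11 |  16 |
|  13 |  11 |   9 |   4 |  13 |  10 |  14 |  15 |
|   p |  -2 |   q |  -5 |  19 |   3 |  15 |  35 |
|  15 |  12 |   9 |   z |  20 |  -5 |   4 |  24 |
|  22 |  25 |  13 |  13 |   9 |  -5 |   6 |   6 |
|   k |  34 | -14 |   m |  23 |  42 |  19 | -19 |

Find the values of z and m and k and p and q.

Column 3: 26 + 13 + 18 + 9 + 9 + 13 − 14 = 74, so its missing entry is 89 − 74 = 15.
Row 5: -2 + 15 − 5 + 19 + 3 + 15 + 35 = 80, so its missing entry is 89 − 80 = 9.
Column 1: 15 + 20 + 16 + 13 + 9 + 15 + 22 = 110, so its missing entry is 89 − 110 = -21.
Row 8: -21 + 34 − 14 + 23 + 42 + 19 − 19 = 64, so its missing entry is 89 − 64 = 25.
Row 6: 15 + 12 + 9 + 20 − 5 + 4 + 24 = 79, so its missing entry is 89 − 79 = 10.

z = 10, m = 25, k = -21, p = 9, q = 15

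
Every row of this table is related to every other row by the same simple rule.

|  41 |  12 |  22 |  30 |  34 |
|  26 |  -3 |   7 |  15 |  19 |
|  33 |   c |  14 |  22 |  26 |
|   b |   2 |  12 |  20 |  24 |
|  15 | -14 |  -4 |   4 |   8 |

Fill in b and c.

b = 31, c = 4

The difference between any two rows is the same in every column — this is an addition table with the headers hidden.
Row 4 minus row 1 is 12 − 22 = -10, so its entry in column 1 is 41 + (-10) = 31.
Row 3 minus row 1 is 14 − 22 = -8, so its entry in column 2 is 12 + (-8) = 4.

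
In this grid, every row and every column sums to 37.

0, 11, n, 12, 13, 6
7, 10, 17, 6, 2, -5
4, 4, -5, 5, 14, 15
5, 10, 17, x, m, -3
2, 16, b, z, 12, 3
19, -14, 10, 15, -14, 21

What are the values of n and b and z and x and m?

The known cells in column 5 total 27, leaving 37 − 27 = 10 for the blank.
The known cells in row 1 total 42, leaving 37 − 42 = -5 for the blank.
The known cells in column 3 total 34, leaving 37 − 34 = 3 for the blank.
The known cells in row 5 total 36, leaving 37 − 36 = 1 for the blank.
The known cells in row 4 total 39, leaving 37 − 39 = -2 for the blank.

n = -5, b = 3, z = 1, x = -2, m = 10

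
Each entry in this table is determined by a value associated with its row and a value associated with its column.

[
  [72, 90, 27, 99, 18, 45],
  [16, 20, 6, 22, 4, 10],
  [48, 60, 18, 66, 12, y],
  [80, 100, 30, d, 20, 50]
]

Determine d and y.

Each row is a constant multiple of every other row — this is a multiplication table with the headers hidden.
Row 4 is 80/72 = 10/9 times row 1, so its entry in column 4 is 99 × 10/9 = 110.
Row 3 is 48/72 = 2/3 times row 1, so its entry in column 6 is 45 × 2/3 = 30.

d = 110, y = 30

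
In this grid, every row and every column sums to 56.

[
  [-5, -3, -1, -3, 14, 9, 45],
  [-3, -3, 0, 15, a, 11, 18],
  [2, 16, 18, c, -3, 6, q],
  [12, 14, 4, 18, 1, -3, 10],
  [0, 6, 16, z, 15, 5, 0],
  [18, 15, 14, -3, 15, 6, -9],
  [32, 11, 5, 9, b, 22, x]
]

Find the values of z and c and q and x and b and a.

The known cells in row 5 total 42, leaving 56 − 42 = 14 for the blank.
The known cells in row 2 total 38, leaving 56 − 38 = 18 for the blank.
The known cells in column 5 total 60, leaving 56 − 60 = -4 for the blank.
The known cells in column 4 total 50, leaving 56 − 50 = 6 for the blank.
The known cells in row 3 total 45, leaving 56 − 45 = 11 for the blank.
The known cells in row 7 total 75, leaving 56 − 75 = -19 for the blank.

z = 14, c = 6, q = 11, x = -19, b = -4, a = 18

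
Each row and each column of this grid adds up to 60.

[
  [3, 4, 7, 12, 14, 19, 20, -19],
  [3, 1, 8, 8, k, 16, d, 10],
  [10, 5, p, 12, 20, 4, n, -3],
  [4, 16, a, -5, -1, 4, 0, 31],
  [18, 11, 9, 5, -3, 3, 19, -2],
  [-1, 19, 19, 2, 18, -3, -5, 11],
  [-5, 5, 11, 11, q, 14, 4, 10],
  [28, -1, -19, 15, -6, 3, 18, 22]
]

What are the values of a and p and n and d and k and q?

a = 11, p = 14, n = -2, d = 6, k = 8, q = 10

Row 7 has -5 + 5 + 11 + 11 + 14 + 4 + 10 = 50; the blank must be 60 − 50 = 10.
Column 5 has 14 + 20 − 1 − 3 + 18 + 10 − 6 = 52; the blank must be 60 − 52 = 8.
Row 2 has 3 + 1 + 8 + 8 + 8 + 16 + 10 = 54; the blank must be 60 − 54 = 6.
Column 7 has 20 + 6 + 0 + 19 − 5 + 4 + 18 = 62; the blank must be 60 − 62 = -2.
Row 3 has 10 + 5 + 12 + 20 + 4 − 2 − 3 = 46; the blank must be 60 − 46 = 14.
Row 4 has 4 + 16 − 5 − 1 + 4 + 0 + 31 = 49; the blank must be 60 − 49 = 11.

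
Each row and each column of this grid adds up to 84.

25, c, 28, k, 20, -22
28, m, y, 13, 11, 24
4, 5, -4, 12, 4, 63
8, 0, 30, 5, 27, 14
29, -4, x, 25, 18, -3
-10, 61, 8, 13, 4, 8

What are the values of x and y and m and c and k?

x = 19, y = 3, m = 5, c = 17, k = 16

Column 4: 13 + 12 + 5 + 25 + 13 = 68, so its missing entry is 84 − 68 = 16.
Row 1: 25 + 28 + 16 + 20 − 22 = 67, so its missing entry is 84 − 67 = 17.
Column 2: 17 + 5 + 0 − 4 + 61 = 79, so its missing entry is 84 − 79 = 5.
Row 2: 28 + 5 + 13 + 11 + 24 = 81, so its missing entry is 84 − 81 = 3.
Row 5: 29 − 4 + 25 + 18 − 3 = 65, so its missing entry is 84 − 65 = 19.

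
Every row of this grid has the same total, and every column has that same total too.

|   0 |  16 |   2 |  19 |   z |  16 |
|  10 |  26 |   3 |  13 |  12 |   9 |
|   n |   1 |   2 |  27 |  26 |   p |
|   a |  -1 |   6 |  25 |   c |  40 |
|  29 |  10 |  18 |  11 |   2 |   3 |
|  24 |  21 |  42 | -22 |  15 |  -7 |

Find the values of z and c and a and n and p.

z = 20, c = -2, a = 5, n = 5, p = 12

Rows 2 and 5 both sum to 73, so that's the common total.
Row 1: 0 + 16 + 2 + 19 + 16 = 53, so its missing entry is 73 − 53 = 20.
Column 5: 20 + 12 + 26 + 2 + 15 = 75, so its missing entry is 73 − 75 = -2.
Row 4: -1 + 6 + 25 − 2 + 40 = 68, so its missing entry is 73 − 68 = 5.
Column 1: 0 + 10 + 5 + 29 + 24 = 68, so its missing entry is 73 − 68 = 5.
Row 3: 5 + 1 + 2 + 27 + 26 = 61, so its missing entry is 73 − 61 = 12.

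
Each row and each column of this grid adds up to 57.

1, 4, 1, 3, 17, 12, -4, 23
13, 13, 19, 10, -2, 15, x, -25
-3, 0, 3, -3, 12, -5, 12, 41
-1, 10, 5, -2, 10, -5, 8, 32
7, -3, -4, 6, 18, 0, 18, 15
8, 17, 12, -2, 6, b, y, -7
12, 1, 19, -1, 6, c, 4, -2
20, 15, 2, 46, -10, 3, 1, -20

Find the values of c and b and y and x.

The known cells in row 2 total 43, leaving 57 − 43 = 14 for the blank.
The known cells in column 7 total 53, leaving 57 − 53 = 4 for the blank.
The known cells in row 6 total 38, leaving 57 − 38 = 19 for the blank.
The known cells in row 7 total 39, leaving 57 − 39 = 18 for the blank.

c = 18, b = 19, y = 4, x = 14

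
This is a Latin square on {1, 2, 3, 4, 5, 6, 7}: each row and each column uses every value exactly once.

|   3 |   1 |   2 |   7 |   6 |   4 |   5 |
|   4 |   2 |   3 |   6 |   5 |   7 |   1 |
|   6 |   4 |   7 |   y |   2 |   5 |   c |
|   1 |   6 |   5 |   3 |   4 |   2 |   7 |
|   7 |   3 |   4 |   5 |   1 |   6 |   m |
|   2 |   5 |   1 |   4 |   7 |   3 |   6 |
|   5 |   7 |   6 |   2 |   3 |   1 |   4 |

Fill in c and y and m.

For row 3, column 4: column 4 already has {2, 3, 4, 5, 6, 7}; that leaves 1.
For row 5, column 7: row 5 already has {1, 3, 4, 5, 6, 7}; that leaves 2.
Cell (3,7): row 3 already has {1, 2, 4, 5, 6, 7} → 3.

c = 3, y = 1, m = 2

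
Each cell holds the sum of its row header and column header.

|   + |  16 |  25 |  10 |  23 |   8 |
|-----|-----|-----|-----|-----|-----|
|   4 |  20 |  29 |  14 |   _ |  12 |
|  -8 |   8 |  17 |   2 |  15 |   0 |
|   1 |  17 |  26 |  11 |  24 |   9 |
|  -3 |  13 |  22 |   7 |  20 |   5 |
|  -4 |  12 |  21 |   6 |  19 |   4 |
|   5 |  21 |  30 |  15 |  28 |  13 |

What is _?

27

4 + 23 = 27.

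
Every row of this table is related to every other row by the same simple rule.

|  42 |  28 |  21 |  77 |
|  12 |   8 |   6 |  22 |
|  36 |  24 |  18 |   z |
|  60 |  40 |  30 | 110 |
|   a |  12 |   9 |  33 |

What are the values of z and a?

z = 66, a = 18

Each row is a constant multiple of every other row — this is a multiplication table with the headers hidden.
Row 3 is 24/28 = 6/7 times row 1, so its entry in column 4 is 77 × 6/7 = 66.
Row 5 is 12/28 = 3/7 times row 1, so its entry in column 1 is 42 × 3/7 = 18.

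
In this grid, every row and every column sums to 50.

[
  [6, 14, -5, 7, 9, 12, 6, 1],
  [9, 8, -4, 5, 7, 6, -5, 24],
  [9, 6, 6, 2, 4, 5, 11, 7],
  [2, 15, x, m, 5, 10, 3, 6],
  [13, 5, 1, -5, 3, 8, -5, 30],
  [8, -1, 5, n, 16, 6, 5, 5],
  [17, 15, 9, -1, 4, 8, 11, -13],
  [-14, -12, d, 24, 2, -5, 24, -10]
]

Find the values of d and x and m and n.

Row 6 has 8 − 1 + 5 + 16 + 6 + 5 + 5 = 44; the blank must be 50 − 44 = 6.
Column 4 has 7 + 5 + 2 − 5 + 6 − 1 + 24 = 38; the blank must be 50 − 38 = 12.
Row 4 has 2 + 15 + 12 + 5 + 10 + 3 + 6 = 53; the blank must be 50 − 53 = -3.
Row 8 has -14 − 12 + 24 + 2 − 5 + 24 − 10 = 9; the blank must be 50 − 9 = 41.

d = 41, x = -3, m = 12, n = 6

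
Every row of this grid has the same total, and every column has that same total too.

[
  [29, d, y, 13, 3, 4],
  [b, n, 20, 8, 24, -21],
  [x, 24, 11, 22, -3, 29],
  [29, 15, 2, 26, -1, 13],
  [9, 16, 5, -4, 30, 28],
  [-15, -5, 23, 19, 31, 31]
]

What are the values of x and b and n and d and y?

Rows 4 and 5 both sum to 84, so that's the common total.
Row 3 has 24 + 11 + 22 − 3 + 29 = 83; the blank must be 84 − 83 = 1.
Column 3 has 20 + 11 + 2 + 5 + 23 = 61; the blank must be 84 − 61 = 23.
Row 1 has 29 + 23 + 13 + 3 + 4 = 72; the blank must be 84 − 72 = 12.
Column 2 has 12 + 24 + 15 + 16 − 5 = 62; the blank must be 84 − 62 = 22.
Row 2 has 22 + 20 + 8 + 24 − 21 = 53; the blank must be 84 − 53 = 31.

x = 1, b = 31, n = 22, d = 12, y = 23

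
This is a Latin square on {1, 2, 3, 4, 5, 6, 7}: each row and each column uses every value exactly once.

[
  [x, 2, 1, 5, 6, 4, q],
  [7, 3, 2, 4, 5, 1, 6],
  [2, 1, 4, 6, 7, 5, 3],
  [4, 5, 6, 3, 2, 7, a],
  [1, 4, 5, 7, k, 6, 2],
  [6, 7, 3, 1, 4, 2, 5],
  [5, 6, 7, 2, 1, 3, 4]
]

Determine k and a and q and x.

k = 3, a = 1, q = 7, x = 3

Cell (5,5): row 5 already has {1, 2, 4, 5, 6, 7} → 3.
Cell (1,1): column 1 already has {1, 2, 4, 5, 6, 7} → 3.
At (row 1, col 7): row 1 already has {1, 2, 3, 4, 5, 6}, so the value is 7.
At (row 4, col 7): row 4 already has {2, 3, 4, 5, 6, 7}, so the value is 1.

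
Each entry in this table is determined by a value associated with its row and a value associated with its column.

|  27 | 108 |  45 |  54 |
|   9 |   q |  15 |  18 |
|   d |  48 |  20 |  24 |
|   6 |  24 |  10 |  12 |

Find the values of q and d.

q = 36, d = 12

Each row is a constant multiple of every other row — this is a multiplication table with the headers hidden.
Row 2 is 15/45 = 1/3 times row 1, so its entry in column 2 is 108 × 1/3 = 36.
Row 3 is 20/45 = 4/9 times row 1, so its entry in column 1 is 27 × 4/9 = 12.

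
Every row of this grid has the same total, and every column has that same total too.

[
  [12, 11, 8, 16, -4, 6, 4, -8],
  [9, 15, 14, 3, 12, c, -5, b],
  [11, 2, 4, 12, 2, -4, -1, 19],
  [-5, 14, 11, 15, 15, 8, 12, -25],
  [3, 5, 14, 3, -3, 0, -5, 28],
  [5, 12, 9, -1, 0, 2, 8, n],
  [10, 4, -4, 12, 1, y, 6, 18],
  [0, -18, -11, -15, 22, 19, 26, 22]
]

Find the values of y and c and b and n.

Rows 1 and 3 both sum to 45, so that's the common total.
The known cells in row 6 total 35, leaving 45 − 35 = 10 for the blank.
The known cells in column 8 total 64, leaving 45 − 64 = -19 for the blank.
The known cells in row 7 total 47, leaving 45 − 47 = -2 for the blank.
The known cells in row 2 total 29, leaving 45 − 29 = 16 for the blank.

y = -2, c = 16, b = -19, n = 10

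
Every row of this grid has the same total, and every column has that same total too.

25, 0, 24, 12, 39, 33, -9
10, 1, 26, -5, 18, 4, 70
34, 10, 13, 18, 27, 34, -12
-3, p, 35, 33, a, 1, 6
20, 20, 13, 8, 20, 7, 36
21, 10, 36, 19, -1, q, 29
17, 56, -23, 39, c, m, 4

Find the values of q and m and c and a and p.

Rows 1 and 2 both sum to 124, so that's the common total.
Row 6 has 21 + 10 + 36 + 19 − 1 + 29 = 114; the blank must be 124 − 114 = 10.
Column 6 has 33 + 4 + 34 + 1 + 7 + 10 = 89; the blank must be 124 − 89 = 35.
Column 2 has 0 + 1 + 10 + 20 + 10 + 56 = 97; the blank must be 124 − 97 = 27.
Row 4 has -3 + 27 + 35 + 33 + 1 + 6 = 99; the blank must be 124 − 99 = 25.
Row 7 has 17 + 56 − 23 + 39 + 35 + 4 = 128; the blank must be 124 − 128 = -4.

q = 10, m = 35, c = -4, a = 25, p = 27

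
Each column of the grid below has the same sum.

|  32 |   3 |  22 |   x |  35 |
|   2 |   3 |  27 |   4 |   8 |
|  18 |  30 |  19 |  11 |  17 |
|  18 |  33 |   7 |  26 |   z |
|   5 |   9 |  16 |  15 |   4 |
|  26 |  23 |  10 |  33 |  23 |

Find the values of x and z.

Columns 2 and 3 both add up to 101, so every column sums to 101.
Column 4: 4 + 11 + 26 + 15 + 33 = 89, so the missing entry is 101 − 89 = 12.
Column 5: 35 + 8 + 17 + 4 + 23 = 87, so the missing entry is 101 − 87 = 14.

x = 12, z = 14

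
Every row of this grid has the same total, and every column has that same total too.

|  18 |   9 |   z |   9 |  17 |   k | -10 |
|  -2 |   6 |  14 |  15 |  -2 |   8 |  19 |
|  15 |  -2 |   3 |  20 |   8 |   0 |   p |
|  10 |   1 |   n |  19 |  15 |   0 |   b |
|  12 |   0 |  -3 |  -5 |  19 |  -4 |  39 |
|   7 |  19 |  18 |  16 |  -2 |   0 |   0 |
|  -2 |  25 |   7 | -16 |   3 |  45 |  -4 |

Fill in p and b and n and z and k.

Rows 2 and 5 both sum to 58, so that's the common total.
The known cells in row 3 total 44, leaving 58 − 44 = 14 for the blank.
The known cells in column 6 total 49, leaving 58 − 49 = 9 for the blank.
The known cells in row 1 total 52, leaving 58 − 52 = 6 for the blank.
The known cells in column 7 total 58, leaving 58 − 58 = 0 for the blank.
The known cells in row 4 total 45, leaving 58 − 45 = 13 for the blank.

p = 14, b = 0, n = 13, z = 6, k = 9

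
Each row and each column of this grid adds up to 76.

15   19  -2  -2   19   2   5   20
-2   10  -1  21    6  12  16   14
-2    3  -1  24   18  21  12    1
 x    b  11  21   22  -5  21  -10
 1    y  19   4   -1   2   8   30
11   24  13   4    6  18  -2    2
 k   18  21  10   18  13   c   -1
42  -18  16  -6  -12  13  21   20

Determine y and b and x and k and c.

y = 13, b = 7, x = 9, k = 2, c = -5

Column 7 has 5 + 16 + 12 + 21 + 8 − 2 + 21 = 81; the blank must be 76 − 81 = -5.
Row 7 has 18 + 21 + 10 + 18 + 13 − 5 − 1 = 74; the blank must be 76 − 74 = 2.
Column 1 has 15 − 2 − 2 + 1 + 11 + 2 + 42 = 67; the blank must be 76 − 67 = 9.
Row 4 has 9 + 11 + 21 + 22 − 5 + 21 − 10 = 69; the blank must be 76 − 69 = 7.
Row 5 has 1 + 19 + 4 − 1 + 2 + 8 + 30 = 63; the blank must be 76 − 63 = 13.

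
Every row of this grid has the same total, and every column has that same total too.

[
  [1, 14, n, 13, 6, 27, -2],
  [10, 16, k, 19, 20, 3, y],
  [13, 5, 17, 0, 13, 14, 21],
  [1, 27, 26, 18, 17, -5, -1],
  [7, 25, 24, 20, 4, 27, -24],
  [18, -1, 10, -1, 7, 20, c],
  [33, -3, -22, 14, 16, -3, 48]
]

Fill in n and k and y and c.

Rows 3 and 4 both sum to 83, so that's the common total.
Row 1: 1 + 14 + 13 + 6 + 27 − 2 = 59, so its missing entry is 83 − 59 = 24.
Column 3: 24 + 17 + 26 + 24 + 10 − 22 = 79, so its missing entry is 83 − 79 = 4.
Row 2: 10 + 16 + 4 + 19 + 20 + 3 = 72, so its missing entry is 83 − 72 = 11.
Row 6: 18 − 1 + 10 − 1 + 7 + 20 = 53, so its missing entry is 83 − 53 = 30.

n = 24, k = 4, y = 11, c = 30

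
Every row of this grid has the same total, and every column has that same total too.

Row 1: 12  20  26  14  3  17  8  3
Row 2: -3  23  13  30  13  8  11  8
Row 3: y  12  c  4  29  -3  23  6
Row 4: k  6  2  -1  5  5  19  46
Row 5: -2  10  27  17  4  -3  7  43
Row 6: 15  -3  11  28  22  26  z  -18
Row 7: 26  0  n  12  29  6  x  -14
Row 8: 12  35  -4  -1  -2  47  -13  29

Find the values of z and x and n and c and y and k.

Rows 1 and 2 both sum to 103, so that's the common total.
The known cells in row 4 total 82, leaving 103 − 82 = 21 for the blank.
The known cells in column 1 total 81, leaving 103 − 81 = 22 for the blank.
The known cells in row 6 total 81, leaving 103 − 81 = 22 for the blank.
The known cells in row 3 total 93, leaving 103 − 93 = 10 for the blank.
The known cells in column 3 total 85, leaving 103 − 85 = 18 for the blank.
The known cells in row 7 total 77, leaving 103 − 77 = 26 for the blank.

z = 22, x = 26, n = 18, c = 10, y = 22, k = 21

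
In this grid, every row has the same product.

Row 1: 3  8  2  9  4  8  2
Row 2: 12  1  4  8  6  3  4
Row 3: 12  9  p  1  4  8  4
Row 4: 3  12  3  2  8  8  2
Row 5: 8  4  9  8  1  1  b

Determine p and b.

p = 2, b = 12

Rows 2 and 4 each multiply to 27648, so every row has product 27648.
Row 3: 12×9×1×4×8×4 = 13824, so the missing entry is 27648 ÷ 13824 = 2.
Row 5: 8×4×9×8×1×1 = 2304, so the missing entry is 27648 ÷ 2304 = 12.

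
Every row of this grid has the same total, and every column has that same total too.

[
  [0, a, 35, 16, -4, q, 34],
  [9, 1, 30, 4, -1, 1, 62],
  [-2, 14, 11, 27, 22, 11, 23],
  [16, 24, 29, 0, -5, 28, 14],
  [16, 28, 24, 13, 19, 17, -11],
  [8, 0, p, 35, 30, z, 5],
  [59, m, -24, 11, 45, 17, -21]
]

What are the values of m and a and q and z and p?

m = 19, a = 20, q = 5, z = 27, p = 1

Rows 2 and 3 both sum to 106, so that's the common total.
Row 7 has 59 − 24 + 11 + 45 + 17 − 21 = 87; the blank must be 106 − 87 = 19.
Column 2 has 1 + 14 + 24 + 28 + 0 + 19 = 86; the blank must be 106 − 86 = 20.
Row 1 has 0 + 20 + 35 + 16 − 4 + 34 = 101; the blank must be 106 − 101 = 5.
Column 6 has 5 + 1 + 11 + 28 + 17 + 17 = 79; the blank must be 106 − 79 = 27.
Row 6 has 8 + 0 + 35 + 30 + 27 + 5 = 105; the blank must be 106 − 105 = 1.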